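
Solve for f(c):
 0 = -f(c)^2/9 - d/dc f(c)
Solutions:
 f(c) = 9/(C1 + c)


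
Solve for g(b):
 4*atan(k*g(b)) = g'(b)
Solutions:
 Integral(1/atan(_y*k), (_y, g(b))) = C1 + 4*b


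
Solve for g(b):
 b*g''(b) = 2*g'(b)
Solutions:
 g(b) = C1 + C2*b^3


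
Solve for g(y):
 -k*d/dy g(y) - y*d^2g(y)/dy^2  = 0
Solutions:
 g(y) = C1 + y^(1 - re(k))*(C2*sin(log(y)*Abs(im(k))) + C3*cos(log(y)*im(k)))


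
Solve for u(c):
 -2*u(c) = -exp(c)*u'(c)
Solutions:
 u(c) = C1*exp(-2*exp(-c))


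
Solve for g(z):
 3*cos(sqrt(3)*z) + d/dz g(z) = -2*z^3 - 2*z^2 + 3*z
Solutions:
 g(z) = C1 - z^4/2 - 2*z^3/3 + 3*z^2/2 - sqrt(3)*sin(sqrt(3)*z)


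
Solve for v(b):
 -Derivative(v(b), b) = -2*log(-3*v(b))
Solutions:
 -Integral(1/(log(-_y) + log(3)), (_y, v(b)))/2 = C1 - b


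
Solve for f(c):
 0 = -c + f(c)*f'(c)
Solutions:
 f(c) = -sqrt(C1 + c^2)
 f(c) = sqrt(C1 + c^2)


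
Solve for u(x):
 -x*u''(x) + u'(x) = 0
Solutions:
 u(x) = C1 + C2*x^2


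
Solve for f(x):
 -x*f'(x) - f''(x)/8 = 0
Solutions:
 f(x) = C1 + C2*erf(2*x)


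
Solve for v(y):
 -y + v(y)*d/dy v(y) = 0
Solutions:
 v(y) = -sqrt(C1 + y^2)
 v(y) = sqrt(C1 + y^2)


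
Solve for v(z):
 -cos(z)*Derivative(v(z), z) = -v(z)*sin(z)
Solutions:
 v(z) = C1/cos(z)


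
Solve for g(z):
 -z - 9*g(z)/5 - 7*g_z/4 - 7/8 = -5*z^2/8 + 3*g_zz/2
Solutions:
 g(z) = 25*z^2/72 - 1595*z/1296 + (C1*sin(sqrt(3095)*z/60) + C2*cos(sqrt(3095)*z/60))*exp(-7*z/12) + 6145/46656


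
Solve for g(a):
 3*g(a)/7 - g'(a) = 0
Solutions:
 g(a) = C1*exp(3*a/7)


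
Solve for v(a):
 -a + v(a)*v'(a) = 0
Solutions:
 v(a) = -sqrt(C1 + a^2)
 v(a) = sqrt(C1 + a^2)


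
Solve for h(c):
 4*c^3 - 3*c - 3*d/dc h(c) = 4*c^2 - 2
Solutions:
 h(c) = C1 + c^4/3 - 4*c^3/9 - c^2/2 + 2*c/3


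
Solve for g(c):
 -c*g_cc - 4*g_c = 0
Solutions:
 g(c) = C1 + C2/c^3


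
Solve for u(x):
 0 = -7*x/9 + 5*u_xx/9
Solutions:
 u(x) = C1 + C2*x + 7*x^3/30


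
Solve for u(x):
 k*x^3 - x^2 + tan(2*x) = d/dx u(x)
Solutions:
 u(x) = C1 + k*x^4/4 - x^3/3 - log(cos(2*x))/2


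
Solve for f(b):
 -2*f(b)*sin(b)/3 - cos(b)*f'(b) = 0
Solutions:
 f(b) = C1*cos(b)^(2/3)


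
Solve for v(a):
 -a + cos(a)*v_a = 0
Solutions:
 v(a) = C1 + Integral(a/cos(a), a)


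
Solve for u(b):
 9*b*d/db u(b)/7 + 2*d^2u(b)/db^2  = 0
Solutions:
 u(b) = C1 + C2*erf(3*sqrt(7)*b/14)


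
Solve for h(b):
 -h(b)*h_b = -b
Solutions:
 h(b) = -sqrt(C1 + b^2)
 h(b) = sqrt(C1 + b^2)


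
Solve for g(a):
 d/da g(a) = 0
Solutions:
 g(a) = C1


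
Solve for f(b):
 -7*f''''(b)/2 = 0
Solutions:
 f(b) = C1 + C2*b + C3*b^2 + C4*b^3


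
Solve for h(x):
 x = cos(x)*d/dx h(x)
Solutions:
 h(x) = C1 + Integral(x/cos(x), x)


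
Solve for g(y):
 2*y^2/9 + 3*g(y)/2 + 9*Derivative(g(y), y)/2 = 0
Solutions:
 g(y) = C1*exp(-y/3) - 4*y^2/27 + 8*y/9 - 8/3


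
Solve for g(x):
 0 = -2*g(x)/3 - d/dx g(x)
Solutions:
 g(x) = C1*exp(-2*x/3)


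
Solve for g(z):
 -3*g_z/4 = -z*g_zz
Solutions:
 g(z) = C1 + C2*z^(7/4)


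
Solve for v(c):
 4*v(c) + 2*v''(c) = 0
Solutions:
 v(c) = C1*sin(sqrt(2)*c) + C2*cos(sqrt(2)*c)


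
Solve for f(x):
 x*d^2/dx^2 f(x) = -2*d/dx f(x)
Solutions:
 f(x) = C1 + C2/x


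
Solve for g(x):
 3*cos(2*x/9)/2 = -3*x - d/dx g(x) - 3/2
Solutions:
 g(x) = C1 - 3*x^2/2 - 3*x/2 - 27*sin(x/9)*cos(x/9)/2


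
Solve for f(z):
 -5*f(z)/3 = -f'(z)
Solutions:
 f(z) = C1*exp(5*z/3)


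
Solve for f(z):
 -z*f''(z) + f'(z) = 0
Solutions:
 f(z) = C1 + C2*z^2


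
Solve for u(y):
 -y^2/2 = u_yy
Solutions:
 u(y) = C1 + C2*y - y^4/24


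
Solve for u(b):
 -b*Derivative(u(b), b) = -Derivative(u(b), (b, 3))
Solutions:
 u(b) = C1 + Integral(C2*airyai(b) + C3*airybi(b), b)


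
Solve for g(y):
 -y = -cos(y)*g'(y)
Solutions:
 g(y) = C1 + Integral(y/cos(y), y)


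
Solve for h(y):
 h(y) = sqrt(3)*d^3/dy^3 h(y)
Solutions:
 h(y) = C3*exp(3^(5/6)*y/3) + (C1*sin(3^(1/3)*y/2) + C2*cos(3^(1/3)*y/2))*exp(-3^(5/6)*y/6)


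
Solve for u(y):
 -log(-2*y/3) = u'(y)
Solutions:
 u(y) = C1 - y*log(-y) + y*(-log(2) + 1 + log(3))


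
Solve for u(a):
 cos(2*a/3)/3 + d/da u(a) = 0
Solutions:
 u(a) = C1 - sin(2*a/3)/2


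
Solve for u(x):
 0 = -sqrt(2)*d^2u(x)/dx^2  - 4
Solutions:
 u(x) = C1 + C2*x - sqrt(2)*x^2


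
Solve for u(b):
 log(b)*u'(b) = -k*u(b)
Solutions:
 u(b) = C1*exp(-k*li(b))


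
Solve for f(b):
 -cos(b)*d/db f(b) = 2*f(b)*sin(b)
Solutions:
 f(b) = C1*cos(b)^2


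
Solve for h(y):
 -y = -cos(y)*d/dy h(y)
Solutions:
 h(y) = C1 + Integral(y/cos(y), y)


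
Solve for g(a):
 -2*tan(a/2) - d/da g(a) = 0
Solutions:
 g(a) = C1 + 4*log(cos(a/2))


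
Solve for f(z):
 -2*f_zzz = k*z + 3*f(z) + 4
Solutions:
 f(z) = C3*exp(-2^(2/3)*3^(1/3)*z/2) - k*z/3 + (C1*sin(2^(2/3)*3^(5/6)*z/4) + C2*cos(2^(2/3)*3^(5/6)*z/4))*exp(2^(2/3)*3^(1/3)*z/4) - 4/3


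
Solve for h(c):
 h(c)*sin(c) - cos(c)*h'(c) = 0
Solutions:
 h(c) = C1/cos(c)


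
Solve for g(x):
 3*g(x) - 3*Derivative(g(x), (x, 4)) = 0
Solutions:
 g(x) = C1*exp(-x) + C2*exp(x) + C3*sin(x) + C4*cos(x)


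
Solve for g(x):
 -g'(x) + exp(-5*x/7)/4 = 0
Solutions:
 g(x) = C1 - 7*exp(-5*x/7)/20


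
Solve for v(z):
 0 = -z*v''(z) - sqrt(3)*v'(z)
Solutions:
 v(z) = C1 + C2*z^(1 - sqrt(3))


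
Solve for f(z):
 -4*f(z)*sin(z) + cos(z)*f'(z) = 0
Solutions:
 f(z) = C1/cos(z)^4


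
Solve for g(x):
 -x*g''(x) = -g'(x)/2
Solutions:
 g(x) = C1 + C2*x^(3/2)


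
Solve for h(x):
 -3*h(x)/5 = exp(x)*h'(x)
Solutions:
 h(x) = C1*exp(3*exp(-x)/5)


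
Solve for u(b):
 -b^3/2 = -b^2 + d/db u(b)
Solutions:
 u(b) = C1 - b^4/8 + b^3/3


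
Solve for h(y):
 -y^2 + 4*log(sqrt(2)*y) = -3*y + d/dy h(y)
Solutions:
 h(y) = C1 - y^3/3 + 3*y^2/2 + 4*y*log(y) - 4*y + y*log(4)


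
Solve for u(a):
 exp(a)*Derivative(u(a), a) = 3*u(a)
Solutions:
 u(a) = C1*exp(-3*exp(-a))


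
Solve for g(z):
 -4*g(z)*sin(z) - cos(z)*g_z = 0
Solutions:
 g(z) = C1*cos(z)^4


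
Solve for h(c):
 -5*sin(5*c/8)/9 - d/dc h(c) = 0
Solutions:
 h(c) = C1 + 8*cos(5*c/8)/9


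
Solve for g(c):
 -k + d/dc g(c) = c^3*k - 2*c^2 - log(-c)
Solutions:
 g(c) = C1 + c^4*k/4 - 2*c^3/3 + c*(k + 1) - c*log(-c)


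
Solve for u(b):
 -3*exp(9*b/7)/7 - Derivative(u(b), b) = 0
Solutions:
 u(b) = C1 - exp(9*b/7)/3


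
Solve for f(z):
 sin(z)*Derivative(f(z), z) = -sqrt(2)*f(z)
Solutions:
 f(z) = C1*(cos(z) + 1)^(sqrt(2)/2)/(cos(z) - 1)^(sqrt(2)/2)


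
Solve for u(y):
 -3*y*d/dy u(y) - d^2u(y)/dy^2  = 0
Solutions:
 u(y) = C1 + C2*erf(sqrt(6)*y/2)


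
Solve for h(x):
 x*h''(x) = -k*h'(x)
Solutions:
 h(x) = C1 + x^(1 - re(k))*(C2*sin(log(x)*Abs(im(k))) + C3*cos(log(x)*im(k)))


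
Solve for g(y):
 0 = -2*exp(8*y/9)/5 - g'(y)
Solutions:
 g(y) = C1 - 9*exp(8*y/9)/20


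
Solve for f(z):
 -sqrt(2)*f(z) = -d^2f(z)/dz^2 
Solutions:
 f(z) = C1*exp(-2^(1/4)*z) + C2*exp(2^(1/4)*z)


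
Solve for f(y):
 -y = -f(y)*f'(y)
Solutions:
 f(y) = -sqrt(C1 + y^2)
 f(y) = sqrt(C1 + y^2)


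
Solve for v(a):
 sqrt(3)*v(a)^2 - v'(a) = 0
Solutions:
 v(a) = -1/(C1 + sqrt(3)*a)


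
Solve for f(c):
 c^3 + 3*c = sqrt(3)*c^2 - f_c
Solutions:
 f(c) = C1 - c^4/4 + sqrt(3)*c^3/3 - 3*c^2/2


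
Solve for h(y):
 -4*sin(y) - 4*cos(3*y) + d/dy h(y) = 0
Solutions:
 h(y) = C1 + 4*sin(3*y)/3 - 4*cos(y)


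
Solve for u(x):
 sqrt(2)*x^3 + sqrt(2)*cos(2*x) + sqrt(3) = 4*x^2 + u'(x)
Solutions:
 u(x) = C1 + sqrt(2)*x^4/4 - 4*x^3/3 + sqrt(3)*x + sqrt(2)*sin(2*x)/2


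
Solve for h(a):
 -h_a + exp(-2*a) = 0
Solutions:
 h(a) = C1 - exp(-2*a)/2


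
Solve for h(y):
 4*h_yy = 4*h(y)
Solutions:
 h(y) = C1*exp(-y) + C2*exp(y)


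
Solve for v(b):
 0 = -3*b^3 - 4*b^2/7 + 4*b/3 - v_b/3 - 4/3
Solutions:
 v(b) = C1 - 9*b^4/4 - 4*b^3/7 + 2*b^2 - 4*b


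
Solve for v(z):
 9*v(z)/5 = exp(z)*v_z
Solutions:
 v(z) = C1*exp(-9*exp(-z)/5)


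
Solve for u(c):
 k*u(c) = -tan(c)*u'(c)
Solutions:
 u(c) = C1*exp(-k*log(sin(c)))


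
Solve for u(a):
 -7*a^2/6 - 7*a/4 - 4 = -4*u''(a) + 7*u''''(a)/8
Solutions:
 u(a) = C1 + C2*a + C3*exp(-4*sqrt(14)*a/7) + C4*exp(4*sqrt(14)*a/7) + 7*a^4/288 + 7*a^3/96 + 433*a^2/768


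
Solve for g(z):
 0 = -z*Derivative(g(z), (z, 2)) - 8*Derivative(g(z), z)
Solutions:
 g(z) = C1 + C2/z^7


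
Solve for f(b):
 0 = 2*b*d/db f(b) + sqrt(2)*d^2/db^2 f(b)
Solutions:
 f(b) = C1 + C2*erf(2^(3/4)*b/2)


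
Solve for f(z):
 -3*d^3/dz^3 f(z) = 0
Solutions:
 f(z) = C1 + C2*z + C3*z^2


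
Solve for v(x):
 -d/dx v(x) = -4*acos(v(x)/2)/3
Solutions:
 Integral(1/acos(_y/2), (_y, v(x))) = C1 + 4*x/3


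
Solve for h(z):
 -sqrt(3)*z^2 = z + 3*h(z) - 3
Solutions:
 h(z) = -sqrt(3)*z^2/3 - z/3 + 1


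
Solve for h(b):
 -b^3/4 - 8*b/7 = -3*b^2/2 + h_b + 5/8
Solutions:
 h(b) = C1 - b^4/16 + b^3/2 - 4*b^2/7 - 5*b/8


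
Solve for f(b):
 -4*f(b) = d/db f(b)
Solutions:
 f(b) = C1*exp(-4*b)


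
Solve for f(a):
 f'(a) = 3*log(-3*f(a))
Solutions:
 -Integral(1/(log(-_y) + log(3)), (_y, f(a)))/3 = C1 - a


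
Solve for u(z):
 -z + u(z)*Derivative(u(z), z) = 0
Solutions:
 u(z) = -sqrt(C1 + z^2)
 u(z) = sqrt(C1 + z^2)


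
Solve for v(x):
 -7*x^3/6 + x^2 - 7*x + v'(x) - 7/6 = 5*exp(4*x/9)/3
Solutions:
 v(x) = C1 + 7*x^4/24 - x^3/3 + 7*x^2/2 + 7*x/6 + 15*exp(4*x/9)/4


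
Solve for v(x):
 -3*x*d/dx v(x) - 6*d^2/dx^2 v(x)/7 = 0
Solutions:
 v(x) = C1 + C2*erf(sqrt(7)*x/2)


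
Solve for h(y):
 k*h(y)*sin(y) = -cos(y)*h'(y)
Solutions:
 h(y) = C1*exp(k*log(cos(y)))


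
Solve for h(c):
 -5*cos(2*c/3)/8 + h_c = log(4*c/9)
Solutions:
 h(c) = C1 + c*log(c) - 2*c*log(3) - c + 2*c*log(2) + 15*sin(2*c/3)/16


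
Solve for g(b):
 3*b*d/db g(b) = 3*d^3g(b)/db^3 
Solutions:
 g(b) = C1 + Integral(C2*airyai(b) + C3*airybi(b), b)


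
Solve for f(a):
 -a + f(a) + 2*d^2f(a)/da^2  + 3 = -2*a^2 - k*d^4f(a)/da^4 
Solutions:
 f(a) = C1*exp(-a*sqrt((-sqrt(1 - k) - 1)/k)) + C2*exp(a*sqrt((-sqrt(1 - k) - 1)/k)) + C3*exp(-a*sqrt((sqrt(1 - k) - 1)/k)) + C4*exp(a*sqrt((sqrt(1 - k) - 1)/k)) - 2*a^2 + a + 5


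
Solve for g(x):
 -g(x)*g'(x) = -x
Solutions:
 g(x) = -sqrt(C1 + x^2)
 g(x) = sqrt(C1 + x^2)


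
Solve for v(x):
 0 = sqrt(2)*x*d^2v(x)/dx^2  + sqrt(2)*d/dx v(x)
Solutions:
 v(x) = C1 + C2*log(x)


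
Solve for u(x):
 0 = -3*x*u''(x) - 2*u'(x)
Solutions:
 u(x) = C1 + C2*x^(1/3)


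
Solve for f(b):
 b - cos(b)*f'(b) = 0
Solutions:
 f(b) = C1 + Integral(b/cos(b), b)


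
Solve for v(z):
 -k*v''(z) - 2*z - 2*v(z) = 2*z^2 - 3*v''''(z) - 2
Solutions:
 v(z) = C1*exp(-sqrt(6)*z*sqrt(k - sqrt(k^2 + 24))/6) + C2*exp(sqrt(6)*z*sqrt(k - sqrt(k^2 + 24))/6) + C3*exp(-sqrt(6)*z*sqrt(k + sqrt(k^2 + 24))/6) + C4*exp(sqrt(6)*z*sqrt(k + sqrt(k^2 + 24))/6) + k - z^2 - z + 1


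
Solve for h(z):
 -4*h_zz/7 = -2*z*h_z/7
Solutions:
 h(z) = C1 + C2*erfi(z/2)


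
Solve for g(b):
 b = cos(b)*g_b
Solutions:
 g(b) = C1 + Integral(b/cos(b), b)


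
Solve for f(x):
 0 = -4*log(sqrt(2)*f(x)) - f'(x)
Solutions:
 Integral(1/(2*log(_y) + log(2)), (_y, f(x)))/2 = C1 - x


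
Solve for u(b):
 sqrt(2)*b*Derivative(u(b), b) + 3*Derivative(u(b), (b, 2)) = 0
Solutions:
 u(b) = C1 + C2*erf(2^(3/4)*sqrt(3)*b/6)


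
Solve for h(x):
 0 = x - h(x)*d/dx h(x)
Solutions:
 h(x) = -sqrt(C1 + x^2)
 h(x) = sqrt(C1 + x^2)


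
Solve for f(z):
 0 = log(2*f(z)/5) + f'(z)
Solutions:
 Integral(1/(log(_y) - log(5) + log(2)), (_y, f(z))) = C1 - z


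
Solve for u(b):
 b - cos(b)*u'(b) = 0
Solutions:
 u(b) = C1 + Integral(b/cos(b), b)


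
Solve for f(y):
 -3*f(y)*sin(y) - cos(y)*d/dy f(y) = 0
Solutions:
 f(y) = C1*cos(y)^3


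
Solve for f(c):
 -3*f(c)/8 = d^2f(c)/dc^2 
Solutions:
 f(c) = C1*sin(sqrt(6)*c/4) + C2*cos(sqrt(6)*c/4)


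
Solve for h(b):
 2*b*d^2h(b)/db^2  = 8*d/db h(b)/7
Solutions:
 h(b) = C1 + C2*b^(11/7)


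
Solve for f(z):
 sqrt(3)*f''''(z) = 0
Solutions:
 f(z) = C1 + C2*z + C3*z^2 + C4*z^3


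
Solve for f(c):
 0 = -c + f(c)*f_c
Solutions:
 f(c) = -sqrt(C1 + c^2)
 f(c) = sqrt(C1 + c^2)


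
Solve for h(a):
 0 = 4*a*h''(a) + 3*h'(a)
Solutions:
 h(a) = C1 + C2*a^(1/4)


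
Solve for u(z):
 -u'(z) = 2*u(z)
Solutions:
 u(z) = C1*exp(-2*z)


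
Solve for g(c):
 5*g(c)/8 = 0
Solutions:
 g(c) = 0


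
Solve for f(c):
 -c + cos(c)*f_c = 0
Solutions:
 f(c) = C1 + Integral(c/cos(c), c)


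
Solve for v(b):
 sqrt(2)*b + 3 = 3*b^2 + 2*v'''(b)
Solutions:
 v(b) = C1 + C2*b + C3*b^2 - b^5/40 + sqrt(2)*b^4/48 + b^3/4


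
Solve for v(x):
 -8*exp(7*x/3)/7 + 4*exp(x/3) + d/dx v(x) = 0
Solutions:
 v(x) = C1 + 24*exp(7*x/3)/49 - 12*exp(x/3)


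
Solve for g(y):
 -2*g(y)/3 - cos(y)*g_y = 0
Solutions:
 g(y) = C1*(sin(y) - 1)^(1/3)/(sin(y) + 1)^(1/3)


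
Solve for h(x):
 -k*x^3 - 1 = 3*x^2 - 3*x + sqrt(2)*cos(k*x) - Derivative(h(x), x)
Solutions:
 h(x) = C1 + k*x^4/4 + x^3 - 3*x^2/2 + x + sqrt(2)*sin(k*x)/k


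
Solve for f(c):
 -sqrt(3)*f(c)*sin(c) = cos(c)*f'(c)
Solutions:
 f(c) = C1*cos(c)^(sqrt(3))


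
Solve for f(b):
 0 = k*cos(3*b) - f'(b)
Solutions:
 f(b) = C1 + k*sin(3*b)/3


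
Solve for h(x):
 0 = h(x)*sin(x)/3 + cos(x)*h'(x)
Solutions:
 h(x) = C1*cos(x)^(1/3)


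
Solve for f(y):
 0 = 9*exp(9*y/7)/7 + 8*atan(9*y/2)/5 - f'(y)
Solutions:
 f(y) = C1 + 8*y*atan(9*y/2)/5 + exp(9*y/7) - 8*log(81*y^2 + 4)/45


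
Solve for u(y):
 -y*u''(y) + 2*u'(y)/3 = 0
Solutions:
 u(y) = C1 + C2*y^(5/3)


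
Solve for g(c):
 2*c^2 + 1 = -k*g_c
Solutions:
 g(c) = C1 - 2*c^3/(3*k) - c/k


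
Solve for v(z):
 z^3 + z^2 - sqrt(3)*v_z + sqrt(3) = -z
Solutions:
 v(z) = C1 + sqrt(3)*z^4/12 + sqrt(3)*z^3/9 + sqrt(3)*z^2/6 + z


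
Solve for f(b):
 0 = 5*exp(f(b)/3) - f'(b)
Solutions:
 f(b) = 3*log(-1/(C1 + 5*b)) + 3*log(3)


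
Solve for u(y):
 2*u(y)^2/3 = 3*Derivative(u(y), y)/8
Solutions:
 u(y) = -9/(C1 + 16*y)


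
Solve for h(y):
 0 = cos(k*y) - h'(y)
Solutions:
 h(y) = C1 + sin(k*y)/k


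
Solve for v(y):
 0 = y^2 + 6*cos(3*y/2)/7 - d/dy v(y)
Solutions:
 v(y) = C1 + y^3/3 + 4*sin(3*y/2)/7


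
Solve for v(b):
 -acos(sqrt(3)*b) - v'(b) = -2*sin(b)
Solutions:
 v(b) = C1 - b*acos(sqrt(3)*b) + sqrt(3)*sqrt(1 - 3*b^2)/3 - 2*cos(b)


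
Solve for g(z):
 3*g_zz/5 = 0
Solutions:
 g(z) = C1 + C2*z


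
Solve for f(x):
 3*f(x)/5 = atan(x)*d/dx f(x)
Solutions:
 f(x) = C1*exp(3*Integral(1/atan(x), x)/5)


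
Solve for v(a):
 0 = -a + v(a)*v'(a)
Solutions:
 v(a) = -sqrt(C1 + a^2)
 v(a) = sqrt(C1 + a^2)


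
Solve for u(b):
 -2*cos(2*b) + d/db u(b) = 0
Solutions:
 u(b) = C1 + sin(2*b)


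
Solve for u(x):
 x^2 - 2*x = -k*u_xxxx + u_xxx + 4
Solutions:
 u(x) = C1 + C2*x + C3*x^2 + C4*exp(x/k) + x^5/60 + x^4*(k - 1)/12 + x^3*(k^2 - k - 2)/3


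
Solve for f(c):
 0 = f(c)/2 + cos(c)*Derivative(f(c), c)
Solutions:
 f(c) = C1*(sin(c) - 1)^(1/4)/(sin(c) + 1)^(1/4)


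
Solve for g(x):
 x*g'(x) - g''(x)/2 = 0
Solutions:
 g(x) = C1 + C2*erfi(x)


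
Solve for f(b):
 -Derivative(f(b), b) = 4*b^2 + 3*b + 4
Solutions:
 f(b) = C1 - 4*b^3/3 - 3*b^2/2 - 4*b


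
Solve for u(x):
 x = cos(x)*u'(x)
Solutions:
 u(x) = C1 + Integral(x/cos(x), x)


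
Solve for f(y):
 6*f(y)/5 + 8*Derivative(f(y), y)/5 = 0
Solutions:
 f(y) = C1*exp(-3*y/4)


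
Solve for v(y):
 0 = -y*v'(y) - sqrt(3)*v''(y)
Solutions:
 v(y) = C1 + C2*erf(sqrt(2)*3^(3/4)*y/6)


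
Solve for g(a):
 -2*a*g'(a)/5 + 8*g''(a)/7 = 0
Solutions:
 g(a) = C1 + C2*erfi(sqrt(70)*a/20)


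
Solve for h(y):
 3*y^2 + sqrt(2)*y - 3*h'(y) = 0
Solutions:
 h(y) = C1 + y^3/3 + sqrt(2)*y^2/6


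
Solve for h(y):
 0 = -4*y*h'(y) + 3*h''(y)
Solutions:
 h(y) = C1 + C2*erfi(sqrt(6)*y/3)


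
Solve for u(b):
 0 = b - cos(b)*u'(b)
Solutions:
 u(b) = C1 + Integral(b/cos(b), b)


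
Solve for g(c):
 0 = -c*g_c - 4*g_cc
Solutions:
 g(c) = C1 + C2*erf(sqrt(2)*c/4)


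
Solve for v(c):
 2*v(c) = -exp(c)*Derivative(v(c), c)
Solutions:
 v(c) = C1*exp(2*exp(-c))


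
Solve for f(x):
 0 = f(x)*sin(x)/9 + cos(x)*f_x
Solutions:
 f(x) = C1*cos(x)^(1/9)


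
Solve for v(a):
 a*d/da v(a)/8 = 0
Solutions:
 v(a) = C1


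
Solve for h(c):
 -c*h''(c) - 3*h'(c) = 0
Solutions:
 h(c) = C1 + C2/c^2


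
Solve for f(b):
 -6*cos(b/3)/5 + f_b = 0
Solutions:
 f(b) = C1 + 18*sin(b/3)/5


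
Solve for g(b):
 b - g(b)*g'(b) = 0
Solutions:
 g(b) = -sqrt(C1 + b^2)
 g(b) = sqrt(C1 + b^2)


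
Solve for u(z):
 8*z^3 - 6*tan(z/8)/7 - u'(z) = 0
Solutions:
 u(z) = C1 + 2*z^4 + 48*log(cos(z/8))/7


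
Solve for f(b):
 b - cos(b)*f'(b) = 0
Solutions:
 f(b) = C1 + Integral(b/cos(b), b)


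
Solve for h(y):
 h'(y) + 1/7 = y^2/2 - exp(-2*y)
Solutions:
 h(y) = C1 + y^3/6 - y/7 + exp(-2*y)/2


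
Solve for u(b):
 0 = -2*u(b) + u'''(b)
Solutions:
 u(b) = C3*exp(2^(1/3)*b) + (C1*sin(2^(1/3)*sqrt(3)*b/2) + C2*cos(2^(1/3)*sqrt(3)*b/2))*exp(-2^(1/3)*b/2)


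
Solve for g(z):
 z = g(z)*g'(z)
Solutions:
 g(z) = -sqrt(C1 + z^2)
 g(z) = sqrt(C1 + z^2)


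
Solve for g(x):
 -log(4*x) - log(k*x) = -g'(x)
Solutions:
 g(x) = C1 + x*(log(k) - 2 + 2*log(2)) + 2*x*log(x)


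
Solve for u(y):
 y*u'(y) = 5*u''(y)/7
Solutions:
 u(y) = C1 + C2*erfi(sqrt(70)*y/10)


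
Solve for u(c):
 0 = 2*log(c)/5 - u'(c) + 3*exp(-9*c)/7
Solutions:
 u(c) = C1 + 2*c*log(c)/5 - 2*c/5 - exp(-9*c)/21


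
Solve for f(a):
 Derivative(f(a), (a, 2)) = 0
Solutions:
 f(a) = C1 + C2*a


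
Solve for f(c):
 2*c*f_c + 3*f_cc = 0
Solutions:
 f(c) = C1 + C2*erf(sqrt(3)*c/3)


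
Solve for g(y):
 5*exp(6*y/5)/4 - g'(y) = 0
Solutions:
 g(y) = C1 + 25*exp(6*y/5)/24


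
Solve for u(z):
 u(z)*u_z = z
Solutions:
 u(z) = -sqrt(C1 + z^2)
 u(z) = sqrt(C1 + z^2)


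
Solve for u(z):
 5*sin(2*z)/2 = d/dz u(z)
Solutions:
 u(z) = C1 - 5*cos(2*z)/4


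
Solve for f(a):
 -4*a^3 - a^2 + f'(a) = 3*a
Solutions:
 f(a) = C1 + a^4 + a^3/3 + 3*a^2/2


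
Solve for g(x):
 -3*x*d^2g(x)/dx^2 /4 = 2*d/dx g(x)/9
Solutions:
 g(x) = C1 + C2*x^(19/27)


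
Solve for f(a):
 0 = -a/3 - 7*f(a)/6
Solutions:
 f(a) = -2*a/7


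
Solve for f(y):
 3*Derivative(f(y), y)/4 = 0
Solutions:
 f(y) = C1


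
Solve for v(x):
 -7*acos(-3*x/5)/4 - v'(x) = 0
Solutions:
 v(x) = C1 - 7*x*acos(-3*x/5)/4 - 7*sqrt(25 - 9*x^2)/12


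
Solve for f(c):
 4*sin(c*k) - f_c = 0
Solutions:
 f(c) = C1 - 4*cos(c*k)/k


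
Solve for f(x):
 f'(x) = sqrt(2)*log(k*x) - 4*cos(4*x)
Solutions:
 f(x) = C1 + sqrt(2)*x*(log(k*x) - 1) - sin(4*x)


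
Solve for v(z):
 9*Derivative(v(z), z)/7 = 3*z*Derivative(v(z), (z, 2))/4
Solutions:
 v(z) = C1 + C2*z^(19/7)


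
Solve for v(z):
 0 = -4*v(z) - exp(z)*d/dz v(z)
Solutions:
 v(z) = C1*exp(4*exp(-z))


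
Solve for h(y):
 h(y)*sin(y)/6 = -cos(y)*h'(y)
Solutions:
 h(y) = C1*cos(y)^(1/6)


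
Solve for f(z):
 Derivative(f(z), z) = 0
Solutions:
 f(z) = C1


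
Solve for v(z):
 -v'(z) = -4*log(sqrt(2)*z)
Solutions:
 v(z) = C1 + 4*z*log(z) - 4*z + z*log(4)


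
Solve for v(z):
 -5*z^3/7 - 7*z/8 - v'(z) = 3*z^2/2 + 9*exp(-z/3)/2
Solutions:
 v(z) = C1 - 5*z^4/28 - z^3/2 - 7*z^2/16 + 27*exp(-z/3)/2


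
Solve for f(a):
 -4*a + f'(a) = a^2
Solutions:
 f(a) = C1 + a^3/3 + 2*a^2


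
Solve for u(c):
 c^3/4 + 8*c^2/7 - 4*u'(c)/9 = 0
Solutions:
 u(c) = C1 + 9*c^4/64 + 6*c^3/7


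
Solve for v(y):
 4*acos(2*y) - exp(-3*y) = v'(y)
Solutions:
 v(y) = C1 + 4*y*acos(2*y) - 2*sqrt(1 - 4*y^2) + exp(-3*y)/3


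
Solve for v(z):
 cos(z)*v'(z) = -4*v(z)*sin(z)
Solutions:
 v(z) = C1*cos(z)^4


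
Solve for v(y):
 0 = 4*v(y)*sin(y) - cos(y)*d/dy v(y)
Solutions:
 v(y) = C1/cos(y)^4


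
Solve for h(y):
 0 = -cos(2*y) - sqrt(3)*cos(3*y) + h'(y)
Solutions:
 h(y) = C1 + sin(2*y)/2 + sqrt(3)*sin(3*y)/3


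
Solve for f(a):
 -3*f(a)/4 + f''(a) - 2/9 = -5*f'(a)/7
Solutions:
 f(a) = C1*exp(a*(-5 + 2*sqrt(43))/14) + C2*exp(-a*(5 + 2*sqrt(43))/14) - 8/27


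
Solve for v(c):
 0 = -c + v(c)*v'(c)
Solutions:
 v(c) = -sqrt(C1 + c^2)
 v(c) = sqrt(C1 + c^2)


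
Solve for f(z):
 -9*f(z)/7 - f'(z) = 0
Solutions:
 f(z) = C1*exp(-9*z/7)


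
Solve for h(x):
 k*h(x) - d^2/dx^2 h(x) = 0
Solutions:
 h(x) = C1*exp(-sqrt(k)*x) + C2*exp(sqrt(k)*x)


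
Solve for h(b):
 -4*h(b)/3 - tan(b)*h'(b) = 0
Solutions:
 h(b) = C1/sin(b)^(4/3)


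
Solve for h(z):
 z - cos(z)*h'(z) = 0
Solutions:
 h(z) = C1 + Integral(z/cos(z), z)


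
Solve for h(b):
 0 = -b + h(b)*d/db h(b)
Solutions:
 h(b) = -sqrt(C1 + b^2)
 h(b) = sqrt(C1 + b^2)


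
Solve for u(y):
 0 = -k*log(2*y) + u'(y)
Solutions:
 u(y) = C1 + k*y*log(y) - k*y + k*y*log(2)


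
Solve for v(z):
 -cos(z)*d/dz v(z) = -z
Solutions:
 v(z) = C1 + Integral(z/cos(z), z)


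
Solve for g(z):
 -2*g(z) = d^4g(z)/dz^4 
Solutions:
 g(z) = (C1*sin(2^(3/4)*z/2) + C2*cos(2^(3/4)*z/2))*exp(-2^(3/4)*z/2) + (C3*sin(2^(3/4)*z/2) + C4*cos(2^(3/4)*z/2))*exp(2^(3/4)*z/2)


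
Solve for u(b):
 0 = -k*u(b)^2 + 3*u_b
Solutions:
 u(b) = -3/(C1 + b*k)


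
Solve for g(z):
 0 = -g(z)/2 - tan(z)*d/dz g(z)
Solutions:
 g(z) = C1/sqrt(sin(z))


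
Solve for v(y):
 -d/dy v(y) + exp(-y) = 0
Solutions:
 v(y) = C1 - exp(-y)


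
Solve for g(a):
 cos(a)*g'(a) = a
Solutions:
 g(a) = C1 + Integral(a/cos(a), a)


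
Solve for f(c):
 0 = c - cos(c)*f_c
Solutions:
 f(c) = C1 + Integral(c/cos(c), c)


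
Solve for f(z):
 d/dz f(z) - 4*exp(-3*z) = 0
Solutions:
 f(z) = C1 - 4*exp(-3*z)/3


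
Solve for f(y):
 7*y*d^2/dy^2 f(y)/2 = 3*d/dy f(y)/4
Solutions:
 f(y) = C1 + C2*y^(17/14)


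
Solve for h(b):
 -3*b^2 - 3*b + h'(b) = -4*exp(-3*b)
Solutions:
 h(b) = C1 + b^3 + 3*b^2/2 + 4*exp(-3*b)/3


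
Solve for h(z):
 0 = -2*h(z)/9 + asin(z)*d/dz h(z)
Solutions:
 h(z) = C1*exp(2*Integral(1/asin(z), z)/9)


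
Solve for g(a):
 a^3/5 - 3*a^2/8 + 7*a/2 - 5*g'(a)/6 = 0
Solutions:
 g(a) = C1 + 3*a^4/50 - 3*a^3/20 + 21*a^2/10


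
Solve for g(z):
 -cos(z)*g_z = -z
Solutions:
 g(z) = C1 + Integral(z/cos(z), z)


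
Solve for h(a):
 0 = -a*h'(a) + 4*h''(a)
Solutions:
 h(a) = C1 + C2*erfi(sqrt(2)*a/4)


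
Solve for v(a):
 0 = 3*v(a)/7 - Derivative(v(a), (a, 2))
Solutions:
 v(a) = C1*exp(-sqrt(21)*a/7) + C2*exp(sqrt(21)*a/7)


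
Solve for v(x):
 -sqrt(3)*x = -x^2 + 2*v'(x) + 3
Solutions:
 v(x) = C1 + x^3/6 - sqrt(3)*x^2/4 - 3*x/2


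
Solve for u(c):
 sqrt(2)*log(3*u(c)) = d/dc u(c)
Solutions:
 -sqrt(2)*Integral(1/(log(_y) + log(3)), (_y, u(c)))/2 = C1 - c


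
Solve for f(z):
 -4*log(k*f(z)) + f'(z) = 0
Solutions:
 li(k*f(z))/k = C1 + 4*z


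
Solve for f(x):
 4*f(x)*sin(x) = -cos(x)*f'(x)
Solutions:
 f(x) = C1*cos(x)^4


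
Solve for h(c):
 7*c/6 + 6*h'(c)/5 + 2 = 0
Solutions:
 h(c) = C1 - 35*c^2/72 - 5*c/3


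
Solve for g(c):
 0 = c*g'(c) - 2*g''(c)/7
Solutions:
 g(c) = C1 + C2*erfi(sqrt(7)*c/2)


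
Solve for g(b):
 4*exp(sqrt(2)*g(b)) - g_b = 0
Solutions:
 g(b) = sqrt(2)*(2*log(-1/(C1 + 4*b)) - log(2))/4


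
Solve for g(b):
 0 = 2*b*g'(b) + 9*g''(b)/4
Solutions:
 g(b) = C1 + C2*erf(2*b/3)


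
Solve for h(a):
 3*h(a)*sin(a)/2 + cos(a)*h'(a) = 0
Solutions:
 h(a) = C1*cos(a)^(3/2)


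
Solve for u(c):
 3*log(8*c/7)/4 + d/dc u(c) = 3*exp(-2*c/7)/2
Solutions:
 u(c) = C1 - 3*c*log(c)/4 + 3*c*(-3*log(2) + 1 + log(7))/4 - 21*exp(-2*c/7)/4


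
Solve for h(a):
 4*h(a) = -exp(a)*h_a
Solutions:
 h(a) = C1*exp(4*exp(-a))


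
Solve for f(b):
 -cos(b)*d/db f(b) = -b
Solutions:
 f(b) = C1 + Integral(b/cos(b), b)


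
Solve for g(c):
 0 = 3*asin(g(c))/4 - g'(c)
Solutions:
 Integral(1/asin(_y), (_y, g(c))) = C1 + 3*c/4


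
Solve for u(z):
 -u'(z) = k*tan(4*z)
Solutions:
 u(z) = C1 + k*log(cos(4*z))/4


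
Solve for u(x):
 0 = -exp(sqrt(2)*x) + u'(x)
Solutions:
 u(x) = C1 + sqrt(2)*exp(sqrt(2)*x)/2


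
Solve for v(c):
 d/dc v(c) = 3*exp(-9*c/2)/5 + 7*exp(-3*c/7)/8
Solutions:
 v(c) = C1 - 2*exp(-9*c/2)/15 - 49*exp(-3*c/7)/24


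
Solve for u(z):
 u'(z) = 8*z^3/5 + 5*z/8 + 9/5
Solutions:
 u(z) = C1 + 2*z^4/5 + 5*z^2/16 + 9*z/5


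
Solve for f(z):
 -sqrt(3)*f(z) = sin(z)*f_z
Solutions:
 f(z) = C1*(cos(z) + 1)^(sqrt(3)/2)/(cos(z) - 1)^(sqrt(3)/2)


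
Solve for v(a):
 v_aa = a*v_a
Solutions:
 v(a) = C1 + C2*erfi(sqrt(2)*a/2)


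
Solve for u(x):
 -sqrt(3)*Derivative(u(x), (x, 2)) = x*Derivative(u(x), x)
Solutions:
 u(x) = C1 + C2*erf(sqrt(2)*3^(3/4)*x/6)


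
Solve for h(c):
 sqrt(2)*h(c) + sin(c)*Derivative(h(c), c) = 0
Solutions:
 h(c) = C1*(cos(c) + 1)^(sqrt(2)/2)/(cos(c) - 1)^(sqrt(2)/2)


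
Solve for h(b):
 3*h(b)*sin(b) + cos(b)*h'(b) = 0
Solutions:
 h(b) = C1*cos(b)^3


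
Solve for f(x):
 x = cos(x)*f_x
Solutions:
 f(x) = C1 + Integral(x/cos(x), x)


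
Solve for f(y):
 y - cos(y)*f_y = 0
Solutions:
 f(y) = C1 + Integral(y/cos(y), y)


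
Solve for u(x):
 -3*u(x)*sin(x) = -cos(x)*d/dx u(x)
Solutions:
 u(x) = C1/cos(x)^3


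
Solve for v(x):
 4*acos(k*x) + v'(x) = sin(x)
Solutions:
 v(x) = C1 - 4*Piecewise((x*acos(k*x) - sqrt(-k^2*x^2 + 1)/k, Ne(k, 0)), (pi*x/2, True)) - cos(x)


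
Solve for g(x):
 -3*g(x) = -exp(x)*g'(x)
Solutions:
 g(x) = C1*exp(-3*exp(-x))


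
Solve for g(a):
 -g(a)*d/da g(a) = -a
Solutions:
 g(a) = -sqrt(C1 + a^2)
 g(a) = sqrt(C1 + a^2)


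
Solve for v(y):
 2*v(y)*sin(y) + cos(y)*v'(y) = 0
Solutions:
 v(y) = C1*cos(y)^2


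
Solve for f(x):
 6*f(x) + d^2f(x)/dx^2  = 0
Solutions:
 f(x) = C1*sin(sqrt(6)*x) + C2*cos(sqrt(6)*x)


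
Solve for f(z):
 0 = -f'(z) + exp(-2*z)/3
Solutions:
 f(z) = C1 - exp(-2*z)/6


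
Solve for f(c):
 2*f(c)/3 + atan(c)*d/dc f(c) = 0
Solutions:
 f(c) = C1*exp(-2*Integral(1/atan(c), c)/3)


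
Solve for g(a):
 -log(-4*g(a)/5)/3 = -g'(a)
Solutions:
 -3*Integral(1/(log(-_y) - log(5) + 2*log(2)), (_y, g(a))) = C1 - a


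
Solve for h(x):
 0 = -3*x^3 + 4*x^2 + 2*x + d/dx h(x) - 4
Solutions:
 h(x) = C1 + 3*x^4/4 - 4*x^3/3 - x^2 + 4*x


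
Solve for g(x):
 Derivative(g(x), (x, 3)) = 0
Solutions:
 g(x) = C1 + C2*x + C3*x^2


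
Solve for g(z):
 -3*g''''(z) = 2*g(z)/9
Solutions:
 g(z) = (C1*sin(2^(3/4)*3^(1/4)*z/6) + C2*cos(2^(3/4)*3^(1/4)*z/6))*exp(-2^(3/4)*3^(1/4)*z/6) + (C3*sin(2^(3/4)*3^(1/4)*z/6) + C4*cos(2^(3/4)*3^(1/4)*z/6))*exp(2^(3/4)*3^(1/4)*z/6)


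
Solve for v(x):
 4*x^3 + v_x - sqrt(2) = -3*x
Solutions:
 v(x) = C1 - x^4 - 3*x^2/2 + sqrt(2)*x


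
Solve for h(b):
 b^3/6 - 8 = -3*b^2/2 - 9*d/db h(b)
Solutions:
 h(b) = C1 - b^4/216 - b^3/18 + 8*b/9


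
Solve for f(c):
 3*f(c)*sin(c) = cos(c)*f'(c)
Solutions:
 f(c) = C1/cos(c)^3


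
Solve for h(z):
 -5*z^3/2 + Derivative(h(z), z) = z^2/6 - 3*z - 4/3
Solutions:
 h(z) = C1 + 5*z^4/8 + z^3/18 - 3*z^2/2 - 4*z/3


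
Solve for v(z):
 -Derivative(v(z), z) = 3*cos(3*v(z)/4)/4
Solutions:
 3*z/4 - 2*log(sin(3*v(z)/4) - 1)/3 + 2*log(sin(3*v(z)/4) + 1)/3 = C1


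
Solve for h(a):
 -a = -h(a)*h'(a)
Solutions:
 h(a) = -sqrt(C1 + a^2)
 h(a) = sqrt(C1 + a^2)


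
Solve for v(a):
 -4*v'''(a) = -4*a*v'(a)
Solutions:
 v(a) = C1 + Integral(C2*airyai(a) + C3*airybi(a), a)


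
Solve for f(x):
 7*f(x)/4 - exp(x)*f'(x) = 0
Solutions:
 f(x) = C1*exp(-7*exp(-x)/4)


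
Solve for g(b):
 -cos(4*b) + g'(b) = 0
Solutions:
 g(b) = C1 + sin(4*b)/4


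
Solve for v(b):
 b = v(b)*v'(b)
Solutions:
 v(b) = -sqrt(C1 + b^2)
 v(b) = sqrt(C1 + b^2)


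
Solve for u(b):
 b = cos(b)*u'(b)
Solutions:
 u(b) = C1 + Integral(b/cos(b), b)


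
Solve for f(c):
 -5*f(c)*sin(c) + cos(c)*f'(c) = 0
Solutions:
 f(c) = C1/cos(c)^5


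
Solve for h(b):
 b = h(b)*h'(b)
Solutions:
 h(b) = -sqrt(C1 + b^2)
 h(b) = sqrt(C1 + b^2)


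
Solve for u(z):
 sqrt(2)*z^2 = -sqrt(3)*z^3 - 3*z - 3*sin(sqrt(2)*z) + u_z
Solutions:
 u(z) = C1 + sqrt(3)*z^4/4 + sqrt(2)*z^3/3 + 3*z^2/2 - 3*sqrt(2)*cos(sqrt(2)*z)/2


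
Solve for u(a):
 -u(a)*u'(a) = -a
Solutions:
 u(a) = -sqrt(C1 + a^2)
 u(a) = sqrt(C1 + a^2)


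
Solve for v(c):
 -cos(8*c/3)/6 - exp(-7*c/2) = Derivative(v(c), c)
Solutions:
 v(c) = C1 - sin(8*c/3)/16 + 2*exp(-7*c/2)/7


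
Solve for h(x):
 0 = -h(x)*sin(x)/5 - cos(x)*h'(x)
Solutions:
 h(x) = C1*cos(x)^(1/5)


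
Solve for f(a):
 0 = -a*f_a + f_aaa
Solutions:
 f(a) = C1 + Integral(C2*airyai(a) + C3*airybi(a), a)


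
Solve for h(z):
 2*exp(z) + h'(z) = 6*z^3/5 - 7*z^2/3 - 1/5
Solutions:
 h(z) = C1 + 3*z^4/10 - 7*z^3/9 - z/5 - 2*exp(z)


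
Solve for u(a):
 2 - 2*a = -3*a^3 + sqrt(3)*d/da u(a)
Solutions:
 u(a) = C1 + sqrt(3)*a^4/4 - sqrt(3)*a^2/3 + 2*sqrt(3)*a/3


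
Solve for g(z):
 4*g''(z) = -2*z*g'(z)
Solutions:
 g(z) = C1 + C2*erf(z/2)


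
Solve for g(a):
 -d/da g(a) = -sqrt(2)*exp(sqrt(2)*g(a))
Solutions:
 g(a) = sqrt(2)*(2*log(-1/(C1 + sqrt(2)*a)) - log(2))/4


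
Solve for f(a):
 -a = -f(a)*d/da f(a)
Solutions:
 f(a) = -sqrt(C1 + a^2)
 f(a) = sqrt(C1 + a^2)


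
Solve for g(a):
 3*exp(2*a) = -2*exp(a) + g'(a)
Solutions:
 g(a) = C1 + 3*exp(2*a)/2 + 2*exp(a)


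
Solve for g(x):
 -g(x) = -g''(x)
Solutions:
 g(x) = C1*exp(-x) + C2*exp(x)


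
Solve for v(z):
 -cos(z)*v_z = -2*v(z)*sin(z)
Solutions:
 v(z) = C1/cos(z)^2


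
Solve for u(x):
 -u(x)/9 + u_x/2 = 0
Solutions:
 u(x) = C1*exp(2*x/9)


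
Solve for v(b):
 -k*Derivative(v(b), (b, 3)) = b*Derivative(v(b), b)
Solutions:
 v(b) = C1 + Integral(C2*airyai(b*(-1/k)^(1/3)) + C3*airybi(b*(-1/k)^(1/3)), b)


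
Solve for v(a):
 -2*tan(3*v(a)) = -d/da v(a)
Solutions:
 v(a) = -asin(C1*exp(6*a))/3 + pi/3
 v(a) = asin(C1*exp(6*a))/3


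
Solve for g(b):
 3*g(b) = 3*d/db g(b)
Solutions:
 g(b) = C1*exp(b)


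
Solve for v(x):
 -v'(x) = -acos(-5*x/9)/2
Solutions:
 v(x) = C1 + x*acos(-5*x/9)/2 + sqrt(81 - 25*x^2)/10


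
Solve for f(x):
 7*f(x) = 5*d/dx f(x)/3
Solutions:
 f(x) = C1*exp(21*x/5)


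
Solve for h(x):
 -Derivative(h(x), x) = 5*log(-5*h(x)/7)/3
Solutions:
 3*Integral(1/(log(-_y) - log(7) + log(5)), (_y, h(x)))/5 = C1 - x


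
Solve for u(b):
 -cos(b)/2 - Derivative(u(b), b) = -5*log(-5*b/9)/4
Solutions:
 u(b) = C1 + 5*b*log(-b)/4 - 5*b*log(3)/2 - 5*b/4 + 5*b*log(5)/4 - sin(b)/2


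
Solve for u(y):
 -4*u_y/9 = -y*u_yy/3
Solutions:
 u(y) = C1 + C2*y^(7/3)


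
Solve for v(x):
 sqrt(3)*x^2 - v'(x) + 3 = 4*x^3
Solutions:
 v(x) = C1 - x^4 + sqrt(3)*x^3/3 + 3*x


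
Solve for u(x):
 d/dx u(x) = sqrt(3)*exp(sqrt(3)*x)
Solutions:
 u(x) = C1 + exp(sqrt(3)*x)


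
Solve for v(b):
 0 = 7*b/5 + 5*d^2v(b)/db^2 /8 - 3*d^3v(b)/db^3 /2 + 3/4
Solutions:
 v(b) = C1 + C2*b + C3*exp(5*b/12) - 28*b^3/75 - 411*b^2/125


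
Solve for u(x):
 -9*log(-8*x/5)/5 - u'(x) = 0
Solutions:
 u(x) = C1 - 9*x*log(-x)/5 + 9*x*(-3*log(2) + 1 + log(5))/5


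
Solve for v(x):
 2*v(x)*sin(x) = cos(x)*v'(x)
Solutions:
 v(x) = C1/cos(x)^2


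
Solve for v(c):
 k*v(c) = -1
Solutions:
 v(c) = -1/k


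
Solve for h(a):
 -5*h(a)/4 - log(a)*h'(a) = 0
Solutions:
 h(a) = C1*exp(-5*li(a)/4)


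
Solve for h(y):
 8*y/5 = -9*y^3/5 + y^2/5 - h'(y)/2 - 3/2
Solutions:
 h(y) = C1 - 9*y^4/10 + 2*y^3/15 - 8*y^2/5 - 3*y


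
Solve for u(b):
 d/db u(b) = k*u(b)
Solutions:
 u(b) = C1*exp(b*k)


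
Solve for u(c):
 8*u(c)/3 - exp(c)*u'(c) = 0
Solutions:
 u(c) = C1*exp(-8*exp(-c)/3)


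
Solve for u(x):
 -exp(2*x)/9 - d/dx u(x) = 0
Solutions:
 u(x) = C1 - exp(2*x)/18


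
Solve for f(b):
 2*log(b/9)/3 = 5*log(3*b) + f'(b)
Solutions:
 f(b) = C1 - 13*b*log(b)/3 - 19*b*log(3)/3 + 13*b/3


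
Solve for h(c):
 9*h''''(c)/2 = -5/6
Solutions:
 h(c) = C1 + C2*c + C3*c^2 + C4*c^3 - 5*c^4/648


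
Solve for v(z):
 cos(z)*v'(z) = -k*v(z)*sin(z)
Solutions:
 v(z) = C1*exp(k*log(cos(z)))


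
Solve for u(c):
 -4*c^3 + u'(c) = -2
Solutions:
 u(c) = C1 + c^4 - 2*c


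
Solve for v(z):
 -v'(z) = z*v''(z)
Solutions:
 v(z) = C1 + C2*log(z)


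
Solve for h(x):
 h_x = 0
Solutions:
 h(x) = C1


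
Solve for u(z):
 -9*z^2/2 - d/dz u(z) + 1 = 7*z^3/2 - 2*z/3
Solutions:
 u(z) = C1 - 7*z^4/8 - 3*z^3/2 + z^2/3 + z


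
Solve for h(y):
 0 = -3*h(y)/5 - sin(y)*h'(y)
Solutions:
 h(y) = C1*(cos(y) + 1)^(3/10)/(cos(y) - 1)^(3/10)


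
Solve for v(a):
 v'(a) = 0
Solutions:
 v(a) = C1


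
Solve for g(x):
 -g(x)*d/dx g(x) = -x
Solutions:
 g(x) = -sqrt(C1 + x^2)
 g(x) = sqrt(C1 + x^2)


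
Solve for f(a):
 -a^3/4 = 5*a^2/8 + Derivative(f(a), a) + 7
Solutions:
 f(a) = C1 - a^4/16 - 5*a^3/24 - 7*a


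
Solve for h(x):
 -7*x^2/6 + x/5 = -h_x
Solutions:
 h(x) = C1 + 7*x^3/18 - x^2/10


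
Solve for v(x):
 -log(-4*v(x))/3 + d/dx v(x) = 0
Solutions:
 -3*Integral(1/(log(-_y) + 2*log(2)), (_y, v(x))) = C1 - x


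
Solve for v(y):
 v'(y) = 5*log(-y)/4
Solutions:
 v(y) = C1 + 5*y*log(-y)/4 - 5*y/4


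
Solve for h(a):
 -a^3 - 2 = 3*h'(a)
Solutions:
 h(a) = C1 - a^4/12 - 2*a/3


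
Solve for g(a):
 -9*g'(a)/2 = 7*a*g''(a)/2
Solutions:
 g(a) = C1 + C2/a^(2/7)


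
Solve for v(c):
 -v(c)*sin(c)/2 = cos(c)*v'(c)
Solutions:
 v(c) = C1*sqrt(cos(c))


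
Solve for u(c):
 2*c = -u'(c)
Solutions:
 u(c) = C1 - c^2


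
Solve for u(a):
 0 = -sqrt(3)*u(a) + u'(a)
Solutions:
 u(a) = C1*exp(sqrt(3)*a)


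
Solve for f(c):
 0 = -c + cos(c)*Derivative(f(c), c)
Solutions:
 f(c) = C1 + Integral(c/cos(c), c)


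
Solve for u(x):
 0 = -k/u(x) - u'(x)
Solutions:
 u(x) = -sqrt(C1 - 2*k*x)
 u(x) = sqrt(C1 - 2*k*x)


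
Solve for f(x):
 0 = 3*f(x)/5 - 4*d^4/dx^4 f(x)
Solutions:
 f(x) = C1*exp(-sqrt(2)*3^(1/4)*5^(3/4)*x/10) + C2*exp(sqrt(2)*3^(1/4)*5^(3/4)*x/10) + C3*sin(sqrt(2)*3^(1/4)*5^(3/4)*x/10) + C4*cos(sqrt(2)*3^(1/4)*5^(3/4)*x/10)


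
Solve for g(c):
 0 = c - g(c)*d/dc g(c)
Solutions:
 g(c) = -sqrt(C1 + c^2)
 g(c) = sqrt(C1 + c^2)


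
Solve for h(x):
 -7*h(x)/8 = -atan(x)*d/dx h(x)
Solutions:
 h(x) = C1*exp(7*Integral(1/atan(x), x)/8)


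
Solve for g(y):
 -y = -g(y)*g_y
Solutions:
 g(y) = -sqrt(C1 + y^2)
 g(y) = sqrt(C1 + y^2)


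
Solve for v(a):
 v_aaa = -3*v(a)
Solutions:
 v(a) = C3*exp(-3^(1/3)*a) + (C1*sin(3^(5/6)*a/2) + C2*cos(3^(5/6)*a/2))*exp(3^(1/3)*a/2)


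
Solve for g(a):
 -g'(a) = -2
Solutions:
 g(a) = C1 + 2*a


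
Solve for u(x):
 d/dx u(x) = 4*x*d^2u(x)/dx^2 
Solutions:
 u(x) = C1 + C2*x^(5/4)


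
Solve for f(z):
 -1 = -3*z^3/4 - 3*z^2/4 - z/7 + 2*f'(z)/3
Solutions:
 f(z) = C1 + 9*z^4/32 + 3*z^3/8 + 3*z^2/28 - 3*z/2


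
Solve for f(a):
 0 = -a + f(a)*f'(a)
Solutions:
 f(a) = -sqrt(C1 + a^2)
 f(a) = sqrt(C1 + a^2)


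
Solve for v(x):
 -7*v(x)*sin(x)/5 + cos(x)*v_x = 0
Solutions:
 v(x) = C1/cos(x)^(7/5)


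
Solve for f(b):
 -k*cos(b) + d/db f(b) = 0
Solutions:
 f(b) = C1 + k*sin(b)


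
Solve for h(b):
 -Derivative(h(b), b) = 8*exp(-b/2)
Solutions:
 h(b) = C1 + 16*exp(-b/2)


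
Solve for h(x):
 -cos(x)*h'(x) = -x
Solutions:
 h(x) = C1 + Integral(x/cos(x), x)


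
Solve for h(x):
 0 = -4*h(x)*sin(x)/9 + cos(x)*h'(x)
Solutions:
 h(x) = C1/cos(x)^(4/9)


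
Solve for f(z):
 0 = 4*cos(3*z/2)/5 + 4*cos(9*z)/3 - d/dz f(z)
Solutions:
 f(z) = C1 + 8*sin(3*z/2)/15 + 4*sin(9*z)/27


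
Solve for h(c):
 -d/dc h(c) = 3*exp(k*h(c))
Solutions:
 h(c) = Piecewise((log(1/(C1*k + 3*c*k))/k, Ne(k, 0)), (nan, True))
 h(c) = Piecewise((C1 - 3*c, Eq(k, 0)), (nan, True))


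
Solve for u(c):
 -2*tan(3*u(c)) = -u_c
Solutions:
 u(c) = -asin(C1*exp(6*c))/3 + pi/3
 u(c) = asin(C1*exp(6*c))/3


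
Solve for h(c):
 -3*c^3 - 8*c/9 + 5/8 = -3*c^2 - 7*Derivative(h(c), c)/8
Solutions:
 h(c) = C1 + 6*c^4/7 - 8*c^3/7 + 32*c^2/63 - 5*c/7


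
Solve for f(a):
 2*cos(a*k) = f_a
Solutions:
 f(a) = C1 + 2*sin(a*k)/k


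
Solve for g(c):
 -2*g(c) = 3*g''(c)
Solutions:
 g(c) = C1*sin(sqrt(6)*c/3) + C2*cos(sqrt(6)*c/3)


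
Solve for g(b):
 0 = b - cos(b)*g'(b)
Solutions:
 g(b) = C1 + Integral(b/cos(b), b)


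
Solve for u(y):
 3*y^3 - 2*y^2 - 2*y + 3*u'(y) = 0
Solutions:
 u(y) = C1 - y^4/4 + 2*y^3/9 + y^2/3


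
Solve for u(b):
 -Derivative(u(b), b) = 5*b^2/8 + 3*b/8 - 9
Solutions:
 u(b) = C1 - 5*b^3/24 - 3*b^2/16 + 9*b


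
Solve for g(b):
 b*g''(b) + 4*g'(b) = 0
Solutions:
 g(b) = C1 + C2/b^3


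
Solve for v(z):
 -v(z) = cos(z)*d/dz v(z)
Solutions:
 v(z) = C1*sqrt(sin(z) - 1)/sqrt(sin(z) + 1)


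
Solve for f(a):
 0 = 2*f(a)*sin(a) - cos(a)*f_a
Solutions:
 f(a) = C1/cos(a)^2


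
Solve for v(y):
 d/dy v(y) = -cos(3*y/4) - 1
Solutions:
 v(y) = C1 - y - 4*sin(3*y/4)/3


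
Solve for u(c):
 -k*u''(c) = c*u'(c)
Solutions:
 u(c) = C1 + C2*sqrt(k)*erf(sqrt(2)*c*sqrt(1/k)/2)


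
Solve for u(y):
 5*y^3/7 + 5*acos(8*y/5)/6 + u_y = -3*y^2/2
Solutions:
 u(y) = C1 - 5*y^4/28 - y^3/2 - 5*y*acos(8*y/5)/6 + 5*sqrt(25 - 64*y^2)/48


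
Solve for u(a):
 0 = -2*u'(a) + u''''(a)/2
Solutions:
 u(a) = C1 + C4*exp(2^(2/3)*a) + (C2*sin(2^(2/3)*sqrt(3)*a/2) + C3*cos(2^(2/3)*sqrt(3)*a/2))*exp(-2^(2/3)*a/2)


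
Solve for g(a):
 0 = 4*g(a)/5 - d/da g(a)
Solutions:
 g(a) = C1*exp(4*a/5)


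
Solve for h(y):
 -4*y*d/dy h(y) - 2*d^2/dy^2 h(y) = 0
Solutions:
 h(y) = C1 + C2*erf(y)


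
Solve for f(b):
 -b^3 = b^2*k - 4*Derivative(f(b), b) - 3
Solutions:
 f(b) = C1 + b^4/16 + b^3*k/12 - 3*b/4


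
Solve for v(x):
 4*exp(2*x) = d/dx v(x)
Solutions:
 v(x) = C1 + 2*exp(2*x)


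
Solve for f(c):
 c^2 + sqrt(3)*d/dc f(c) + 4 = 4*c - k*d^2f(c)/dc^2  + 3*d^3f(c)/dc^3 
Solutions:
 f(c) = C1 + C2*exp(c*(k - sqrt(k^2 + 12*sqrt(3)))/6) + C3*exp(c*(k + sqrt(k^2 + 12*sqrt(3)))/6) - sqrt(3)*c^3/9 + c^2*k/3 + 2*sqrt(3)*c^2/3 - 2*sqrt(3)*c*k^2/9 - 4*c*k/3 - 4*sqrt(3)*c/3 - 2*c


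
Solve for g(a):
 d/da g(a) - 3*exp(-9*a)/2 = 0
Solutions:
 g(a) = C1 - exp(-9*a)/6


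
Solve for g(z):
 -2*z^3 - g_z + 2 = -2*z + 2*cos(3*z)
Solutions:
 g(z) = C1 - z^4/2 + z^2 + 2*z - 2*sin(3*z)/3


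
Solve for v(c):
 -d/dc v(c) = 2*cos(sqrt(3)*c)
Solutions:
 v(c) = C1 - 2*sqrt(3)*sin(sqrt(3)*c)/3


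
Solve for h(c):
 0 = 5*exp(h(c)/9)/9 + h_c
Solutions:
 h(c) = 9*log(1/(C1 + 5*c)) + 36*log(3)


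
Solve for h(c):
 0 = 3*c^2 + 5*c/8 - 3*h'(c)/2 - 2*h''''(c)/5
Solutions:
 h(c) = C1 + C4*exp(-30^(1/3)*c/2) + 2*c^3/3 + 5*c^2/24 + (C2*sin(10^(1/3)*3^(5/6)*c/4) + C3*cos(10^(1/3)*3^(5/6)*c/4))*exp(30^(1/3)*c/4)


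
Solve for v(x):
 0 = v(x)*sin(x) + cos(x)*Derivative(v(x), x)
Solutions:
 v(x) = C1*cos(x)


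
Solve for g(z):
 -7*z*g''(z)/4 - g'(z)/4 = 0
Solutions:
 g(z) = C1 + C2*z^(6/7)
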